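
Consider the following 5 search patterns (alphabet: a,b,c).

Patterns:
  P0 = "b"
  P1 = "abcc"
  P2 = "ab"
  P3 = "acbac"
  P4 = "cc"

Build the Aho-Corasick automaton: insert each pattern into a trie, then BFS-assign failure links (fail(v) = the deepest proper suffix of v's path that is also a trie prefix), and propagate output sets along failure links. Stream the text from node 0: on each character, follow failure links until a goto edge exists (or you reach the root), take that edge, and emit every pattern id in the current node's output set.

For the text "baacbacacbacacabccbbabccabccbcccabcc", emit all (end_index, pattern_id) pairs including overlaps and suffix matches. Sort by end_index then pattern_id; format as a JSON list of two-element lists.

Build:
Trie nodes:
  n0 'ε': a→2 b→1 c→10
  n1 'b': ·  ←P0
  n2 'a': b→3 c→6
  n3 'ab': c→4  ←P2
  n4 'abc': c→5
  n5 'abcc': ·  ←P1
  n6 'ac': b→7
  n7 'acb': a→8
  n8 'acba': c→9
  n9 'acbac': ·  ←P3
  n10 'c': c→11
  n11 'cc': ·  ←P4

BFS fail/out derivation:
  fail(1) 'b': from fail(0)=0 chase 'b': 0 ⇒ 0;  out={0}∪out(0)={0}
  fail(2) 'a': from fail(0)=0 chase 'a': 0 ⇒ 0;  out=∅∪out(0)=∅
  fail(10) 'c': from fail(0)=0 chase 'c': 0 ⇒ 0;  out=∅∪out(0)=∅
  fail(3) 'ab': from fail(2)=0 chase 'b': 0 ⇒ 1;  out={2}∪out(1)={0,2}
  fail(6) 'ac': from fail(2)=0 chase 'c': 0 ⇒ 10;  out=∅∪out(10)=∅
  fail(11) 'cc': from fail(10)=0 chase 'c': 0 ⇒ 10;  out={4}∪out(10)={4}
  fail(4) 'abc': from fail(3)=1 chase 'c': 1→0 ⇒ 10;  out=∅∪out(10)=∅
  fail(7) 'acb': from fail(6)=10 chase 'b': 10→0 ⇒ 1;  out=∅∪out(1)={0}
  fail(5) 'abcc': from fail(4)=10 chase 'c': 10 ⇒ 11;  out={1}∪out(11)={1,4}
  fail(8) 'acba': from fail(7)=1 chase 'a': 1→0 ⇒ 2;  out=∅∪out(2)=∅
  fail(9) 'acbac': from fail(8)=2 chase 'c': 2 ⇒ 6;  out={3}∪out(6)={3}

Text stream:
pos 0 'b': at 1  ** P0@[0:0]
pos 1 'a': at 2 (via fail)
pos 2 'a': at 2 (via fail)
pos 3 'c': at 6
pos 4 'b': at 7  ** P0@[4:4]
pos 5 'a': at 8
pos 6 'c': at 9  ** P3@[2:6]
pos 7 'a': at 2 (via fail)
pos 8 'c': at 6
pos 9 'b': at 7  ** P0@[9:9]
pos 10 'a': at 8
pos 11 'c': at 9  ** P3@[7:11]
pos 12 'a': at 2 (via fail)
pos 13 'c': at 6
pos 14 'a': at 2 (via fail)
pos 15 'b': at 3  ** P0@[15:15],P2@[14:15]
pos 16 'c': at 4
pos 17 'c': at 5  ** P1@[14:17],P4@[16:17]
pos 18 'b': at 1 (via fail)  ** P0@[18:18]
pos 19 'b': at 1 (via fail)  ** P0@[19:19]
pos 20 'a': at 2 (via fail)
pos 21 'b': at 3  ** P0@[21:21],P2@[20:21]
pos 22 'c': at 4
pos 23 'c': at 5  ** P1@[20:23],P4@[22:23]
pos 24 'a': at 2 (via fail)
pos 25 'b': at 3  ** P0@[25:25],P2@[24:25]
pos 26 'c': at 4
pos 27 'c': at 5  ** P1@[24:27],P4@[26:27]
pos 28 'b': at 1 (via fail)  ** P0@[28:28]
pos 29 'c': at 10 (via fail)
pos 30 'c': at 11  ** P4@[29:30]
pos 31 'c': at 11 (via fail)  ** P4@[30:31]
pos 32 'a': at 2 (via fail)
pos 33 'b': at 3  ** P0@[33:33],P2@[32:33]
pos 34 'c': at 4
pos 35 'c': at 5  ** P1@[32:35],P4@[34:35]

All matches (sorted): [[0,0],[4,0],[6,3],[9,0],[11,3],[15,0],[15,2],[17,1],[17,4],[18,0],[19,0],[21,0],[21,2],[23,1],[23,4],[25,0],[25,2],[27,1],[27,4],[28,0],[30,4],[31,4],[33,0],[33,2],[35,1],[35,4]]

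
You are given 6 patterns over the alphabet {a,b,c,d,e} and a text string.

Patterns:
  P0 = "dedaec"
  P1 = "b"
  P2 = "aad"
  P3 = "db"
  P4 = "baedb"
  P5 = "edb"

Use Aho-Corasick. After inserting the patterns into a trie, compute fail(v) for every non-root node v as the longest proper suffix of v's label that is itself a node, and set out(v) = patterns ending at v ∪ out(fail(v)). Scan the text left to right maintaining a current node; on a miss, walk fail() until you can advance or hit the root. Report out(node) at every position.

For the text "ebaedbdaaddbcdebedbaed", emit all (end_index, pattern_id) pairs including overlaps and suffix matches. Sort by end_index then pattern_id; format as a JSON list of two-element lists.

Construct AC machine:
Trie nodes:
  n0 'ε': a→8 b→7 d→1 e→16
  n1 'd': b→11 e→2
  n2 'de': d→3
  n3 'ded': a→4
  n4 'deda': e→5
  n5 'dedae': c→6
  n6 'dedaec': ·  ←P0
  n7 'b': a→12  ←P1
  n8 'a': a→9
  n9 'aa': d→10
  n10 'aad': ·  ←P2
  n11 'db': ·  ←P3
  n12 'ba': e→13
  n13 'bae': d→14
  n14 'baed': b→15
  n15 'baedb': ·  ←P4
  n16 'e': d→17
  n17 'ed': b→18
  n18 'edb': ·  ←P5

Failure links (BFS by depth):
  n1('d'): parent n0 fail=0; on 'd' 0 → fail=0;  out ∅∪∅=∅
  n7('b'): parent n0 fail=0; on 'b' 0 → fail=0;  out {1}∪∅={1}
  n8('a'): parent n0 fail=0; on 'a' 0 → fail=0;  out ∅∪∅=∅
  n16('e'): parent n0 fail=0; on 'e' 0 → fail=0;  out ∅∪∅=∅
  n2('de'): parent n1 fail=0; on 'e' 0 → fail=16;  out ∅∪∅=∅
  n9('aa'): parent n8 fail=0; on 'a' 0 → fail=8;  out ∅∪∅=∅
  n11('db'): parent n1 fail=0; on 'b' 0 → fail=7;  out {3}∪{1}={1,3}
  n12('ba'): parent n7 fail=0; on 'a' 0 → fail=8;  out ∅∪∅=∅
  n17('ed'): parent n16 fail=0; on 'd' 0 → fail=1;  out ∅∪∅=∅
  n3('ded'): parent n2 fail=16; on 'd' 16 → fail=17;  out ∅∪∅=∅
  n10('aad'): parent n9 fail=8; on 'd' 8→0 → fail=1;  out {2}∪∅={2}
  n13('bae'): parent n12 fail=8; on 'e' 8→0 → fail=16;  out ∅∪∅=∅
  n18('edb'): parent n17 fail=1; on 'b' 1 → fail=11;  out {5}∪{1,3}={1,3,5}
  n4('deda'): parent n3 fail=17; on 'a' 17→1→0 → fail=8;  out ∅∪∅=∅
  n14('baed'): parent n13 fail=16; on 'd' 16 → fail=17;  out ∅∪∅=∅
  n5('dedae'): parent n4 fail=8; on 'e' 8→0 → fail=16;  out ∅∪∅=∅
  n15('baedb'): parent n14 fail=17; on 'b' 17 → fail=18;  out {4}∪{1,3,5}={1,3,4,5}
  n6('dedaec'): parent n5 fail=16; on 'c' 16→0 → fail=0;  out {0}∪∅={0}

Scan:
pos 0 'e': at 16
pos 1 'b': at 7 (via fail)  emit P1@[1:1]
pos 2 'a': at 12
pos 3 'e': at 13
pos 4 'd': at 14
pos 5 'b': at 15  emit P1@[5:5],P3@[4:5],P4@[1:5],P5@[3:5]
pos 6 'd': at 1 (via fail)
pos 7 'a': at 8 (via fail)
pos 8 'a': at 9
pos 9 'd': at 10  emit P2@[7:9]
pos 10 'd': at 1 (via fail)
pos 11 'b': at 11  emit P1@[11:11],P3@[10:11]
pos 12 'c': at 0 (via fail)
pos 13 'd': at 1
pos 14 'e': at 2
pos 15 'b': at 7 (via fail)  emit P1@[15:15]
pos 16 'e': at 16 (via fail)
pos 17 'd': at 17
pos 18 'b': at 18  emit P1@[18:18],P3@[17:18],P5@[16:18]
pos 19 'a': at 12 (via fail)
pos 20 'e': at 13
pos 21 'd': at 14

Matches: [[1,1],[5,1],[5,3],[5,4],[5,5],[9,2],[11,1],[11,3],[15,1],[18,1],[18,3],[18,5]]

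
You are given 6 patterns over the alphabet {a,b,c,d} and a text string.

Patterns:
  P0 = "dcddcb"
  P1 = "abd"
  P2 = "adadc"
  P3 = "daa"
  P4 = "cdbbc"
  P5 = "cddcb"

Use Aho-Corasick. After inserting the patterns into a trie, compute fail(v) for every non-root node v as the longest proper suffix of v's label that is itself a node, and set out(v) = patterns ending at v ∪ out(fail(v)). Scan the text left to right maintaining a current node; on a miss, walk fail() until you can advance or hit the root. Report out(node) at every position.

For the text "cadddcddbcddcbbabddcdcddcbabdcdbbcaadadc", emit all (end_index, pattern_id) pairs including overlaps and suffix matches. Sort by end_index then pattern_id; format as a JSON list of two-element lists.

Build:
Trie (insert patterns):
  0='ε' goto a→7 c→16 d→1
  1='d' goto a→14 c→2
  2='dc' goto d→3
  3='dcd' goto d→4
  4='dcdd' goto c→5
  5='dcddc' goto b→6
  6='dcddcb' goto ·  [P0 ends]
  7='a' goto b→8 d→10
  8='ab' goto d→9
  9='abd' goto ·  [P1 ends]
  10='ad' goto a→11
  11='ada' goto d→12
  12='adad' goto c→13
  13='adadc' goto ·  [P2 ends]
  14='da' goto a→15
  15='daa' goto ·  [P3 ends]
  16='c' goto d→17
  17='cd' goto b→18 d→21
  18='cdb' goto b→19
  19='cdbb' goto c→20
  20='cdbbc' goto ·  [P4 ends]
  21='cdd' goto c→22
  22='cddc' goto b→23
  23='cddcb' goto ·  [P5 ends]

BFS fail/out derivation:
  n1('d'): parent n0 fail=0; on 'd' 0 → fail=0;  out ∅∪∅=∅
  n7('a'): parent n0 fail=0; on 'a' 0 → fail=0;  out ∅∪∅=∅
  n16('c'): parent n0 fail=0; on 'c' 0 → fail=0;  out ∅∪∅=∅
  n2('dc'): parent n1 fail=0; on 'c' 0 → fail=16;  out ∅∪∅=∅
  n8('ab'): parent n7 fail=0; on 'b' 0 → fail=0;  out ∅∪∅=∅
  n10('ad'): parent n7 fail=0; on 'd' 0 → fail=1;  out ∅∪∅=∅
  n14('da'): parent n1 fail=0; on 'a' 0 → fail=7;  out ∅∪∅=∅
  n17('cd'): parent n16 fail=0; on 'd' 0 → fail=1;  out ∅∪∅=∅
  n3('dcd'): parent n2 fail=16; on 'd' 16 → fail=17;  out ∅∪∅=∅
  n9('abd'): parent n8 fail=0; on 'd' 0 → fail=1;  out {1}∪∅={1}
  n11('ada'): parent n10 fail=1; on 'a' 1 → fail=14;  out ∅∪∅=∅
  n15('daa'): parent n14 fail=7; on 'a' 7→0 → fail=7;  out {3}∪∅={3}
  n18('cdb'): parent n17 fail=1; on 'b' 1→0 → fail=0;  out ∅∪∅=∅
  n21('cdd'): parent n17 fail=1; on 'd' 1→0 → fail=1;  out ∅∪∅=∅
  n4('dcdd'): parent n3 fail=17; on 'd' 17 → fail=21;  out ∅∪∅=∅
  n12('adad'): parent n11 fail=14; on 'd' 14→7 → fail=10;  out ∅∪∅=∅
  n19('cdbb'): parent n18 fail=0; on 'b' 0 → fail=0;  out ∅∪∅=∅
  n22('cddc'): parent n21 fail=1; on 'c' 1 → fail=2;  out ∅∪∅=∅
  n5('dcddc'): parent n4 fail=21; on 'c' 21 → fail=22;  out ∅∪∅=∅
  n13('adadc'): parent n12 fail=10; on 'c' 10→1 → fail=2;  out {2}∪∅={2}
  n20('cdbbc'): parent n19 fail=0; on 'c' 0 → fail=16;  out {4}∪∅={4}
  n23('cddcb'): parent n22 fail=2; on 'b' 2→16→0 → fail=0;  out {5}∪∅={5}
  n6('dcddcb'): parent n5 fail=22; on 'b' 22 → fail=23;  out {0}∪{5}={0,5}

Text stream:
i=0 'c': node 0→16
i=1 'a': node 16→7 (via fail)
i=2 'd': node 7→10
i=3 'd': node 10→1 (via fail)
i=4 'd': node 1→1 (via fail)
i=5 'c': node 1→2
i=6 'd': node 2→3
i=7 'd': node 3→4
i=8 'b': node 4→0 (via fail)
i=9 'c': node 0→16
i=10 'd': node 16→17
i=11 'd': node 17→21
i=12 'c': node 21→22
i=13 'b': node 22→23  ** P5@[9:13]
i=14 'b': node 23→0 (via fail)
i=15 'a': node 0→7
i=16 'b': node 7→8
i=17 'd': node 8→9  ** P1@[15:17]
i=18 'd': node 9→1 (via fail)
i=19 'c': node 1→2
i=20 'd': node 2→3
i=21 'c': node 3→2 (via fail)
i=22 'd': node 2→3
i=23 'd': node 3→4
i=24 'c': node 4→5
i=25 'b': node 5→6  ** P0@[20:25],P5@[21:25]
i=26 'a': node 6→7 (via fail)
i=27 'b': node 7→8
i=28 'd': node 8→9  ** P1@[26:28]
i=29 'c': node 9→2 (via fail)
i=30 'd': node 2→3
i=31 'b': node 3→18 (via fail)
i=32 'b': node 18→19
i=33 'c': node 19→20  ** P4@[29:33]
i=34 'a': node 20→7 (via fail)
i=35 'a': node 7→7 (via fail)
i=36 'd': node 7→10
i=37 'a': node 10→11
i=38 'd': node 11→12
i=39 'c': node 12→13  ** P2@[35:39]

Matches: [[13,5],[17,1],[25,0],[25,5],[28,1],[33,4],[39,2]]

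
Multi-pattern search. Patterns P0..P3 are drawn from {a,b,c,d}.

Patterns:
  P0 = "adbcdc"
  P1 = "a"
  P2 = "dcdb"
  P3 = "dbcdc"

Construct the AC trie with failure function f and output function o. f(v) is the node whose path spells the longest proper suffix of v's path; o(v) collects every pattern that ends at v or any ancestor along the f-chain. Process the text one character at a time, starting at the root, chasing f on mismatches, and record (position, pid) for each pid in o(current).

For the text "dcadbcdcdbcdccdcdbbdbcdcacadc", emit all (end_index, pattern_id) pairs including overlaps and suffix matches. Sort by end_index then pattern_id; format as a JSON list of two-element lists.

Construct AC machine:
Trie (insert patterns):
  n0 'ε': a→1 d→7
  n1 'a': d→2  ←P1
  n2 'ad': b→3
  n3 'adb': c→4
  n4 'adbc': d→5
  n5 'adbcd': c→6
  n6 'adbcdc': ·  ←P0
  n7 'd': b→11 c→8
  n8 'dc': d→9
  n9 'dcd': b→10
  n10 'dcdb': ·  ←P2
  n11 'db': c→12
  n12 'dbc': d→13
  n13 'dbcd': c→14
  n14 'dbcdc': ·  ←P3

BFS fail/out derivation:
  n1('a'): parent n0 fail=0; on 'a' 0 → fail=0;  out {1}∪∅={1}
  n7('d'): parent n0 fail=0; on 'd' 0 → fail=0;  out ∅∪∅=∅
  n2('ad'): parent n1 fail=0; on 'd' 0 → fail=7;  out ∅∪∅=∅
  n8('dc'): parent n7 fail=0; on 'c' 0 → fail=0;  out ∅∪∅=∅
  n11('db'): parent n7 fail=0; on 'b' 0 → fail=0;  out ∅∪∅=∅
  n3('adb'): parent n2 fail=7; on 'b' 7 → fail=11;  out ∅∪∅=∅
  n9('dcd'): parent n8 fail=0; on 'd' 0 → fail=7;  out ∅∪∅=∅
  n12('dbc'): parent n11 fail=0; on 'c' 0 → fail=0;  out ∅∪∅=∅
  n4('adbc'): parent n3 fail=11; on 'c' 11 → fail=12;  out ∅∪∅=∅
  n10('dcdb'): parent n9 fail=7; on 'b' 7 → fail=11;  out {2}∪∅={2}
  n13('dbcd'): parent n12 fail=0; on 'd' 0 → fail=7;  out ∅∪∅=∅
  n5('adbcd'): parent n4 fail=12; on 'd' 12 → fail=13;  out ∅∪∅=∅
  n14('dbcdc'): parent n13 fail=7; on 'c' 7 → fail=8;  out {3}∪∅={3}
  n6('adbcdc'): parent n5 fail=13; on 'c' 13 → fail=14;  out {0}∪{3}={0,3}

Scan:
pos 0 'd': at 7
pos 1 'c': at 8
pos 2 'a': at 1 (fail-walked)  → match P1@[2:2]
pos 3 'd': at 2
pos 4 'b': at 3
pos 5 'c': at 4
pos 6 'd': at 5
pos 7 'c': at 6  → match P0@[2:7],P3@[3:7]
pos 8 'd': at 9 (fail-walked)
pos 9 'b': at 10  → match P2@[6:9]
pos 10 'c': at 12 (fail-walked)
pos 11 'd': at 13
pos 12 'c': at 14  → match P3@[8:12]
pos 13 'c': at 0 (fail-walked)
pos 14 'd': at 7
pos 15 'c': at 8
pos 16 'd': at 9
pos 17 'b': at 10  → match P2@[14:17]
pos 18 'b': at 0 (fail-walked)
pos 19 'd': at 7
pos 20 'b': at 11
pos 21 'c': at 12
pos 22 'd': at 13
pos 23 'c': at 14  → match P3@[19:23]
pos 24 'a': at 1 (fail-walked)  → match P1@[24:24]
pos 25 'c': at 0 (fail-walked)
pos 26 'a': at 1  → match P1@[26:26]
pos 27 'd': at 2
pos 28 'c': at 8 (fail-walked)

Result: [[2,1],[7,0],[7,3],[9,2],[12,3],[17,2],[23,3],[24,1],[26,1]]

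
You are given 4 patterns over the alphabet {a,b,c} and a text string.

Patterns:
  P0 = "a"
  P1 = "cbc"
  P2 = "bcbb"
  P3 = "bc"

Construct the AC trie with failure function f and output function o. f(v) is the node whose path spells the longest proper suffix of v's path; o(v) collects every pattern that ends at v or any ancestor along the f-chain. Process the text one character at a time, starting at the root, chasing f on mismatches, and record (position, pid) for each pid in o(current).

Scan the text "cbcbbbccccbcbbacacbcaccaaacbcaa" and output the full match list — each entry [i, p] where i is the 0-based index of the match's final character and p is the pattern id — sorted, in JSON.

Construct AC machine:
Trie nodes:
  0='ε' goto a→1 b→5 c→2
  1='a' goto ·  ←P0
  2='c' goto b→3
  3='cb' goto c→4
  4='cbc' goto ·  ←P1
  5='b' goto c→6
  6='bc' goto b→7  ←P3
  7='bcb' goto b→8
  8='bcbb' goto ·  ←P2

Failure links (BFS by depth):
  fail(1) 'a': from fail(0)=0 chase 'a': 0 ⇒ 0;  out={0}∪out(0)={0}
  fail(2) 'c': from fail(0)=0 chase 'c': 0 ⇒ 0;  out=∅∪out(0)=∅
  fail(5) 'b': from fail(0)=0 chase 'b': 0 ⇒ 0;  out=∅∪out(0)=∅
  fail(3) 'cb': from fail(2)=0 chase 'b': 0 ⇒ 5;  out=∅∪out(5)=∅
  fail(6) 'bc': from fail(5)=0 chase 'c': 0 ⇒ 2;  out={3}∪out(2)={3}
  fail(4) 'cbc': from fail(3)=5 chase 'c': 5 ⇒ 6;  out={1}∪out(6)={1,3}
  fail(7) 'bcb': from fail(6)=2 chase 'b': 2 ⇒ 3;  out=∅∪out(3)=∅
  fail(8) 'bcbb': from fail(7)=3 chase 'b': 3→5→0 ⇒ 5;  out={2}∪out(5)={2}

Text stream:
i=0 'c': node 0→2
i=1 'b': node 2→3
i=2 'c': node 3→4  → match P1@[0:2],P3@[1:2]
i=3 'b': node 4→7 (fail-walked)
i=4 'b': node 7→8  → match P2@[1:4]
i=5 'b': node 8→5 (fail-walked)
i=6 'c': node 5→6  → match P3@[5:6]
i=7 'c': node 6→2 (fail-walked)
i=8 'c': node 2→2 (fail-walked)
i=9 'c': node 2→2 (fail-walked)
i=10 'b': node 2→3
i=11 'c': node 3→4  → match P1@[9:11],P3@[10:11]
i=12 'b': node 4→7 (fail-walked)
i=13 'b': node 7→8  → match P2@[10:13]
i=14 'a': node 8→1 (fail-walked)  → match P0@[14:14]
i=15 'c': node 1→2 (fail-walked)
i=16 'a': node 2→1 (fail-walked)  → match P0@[16:16]
i=17 'c': node 1→2 (fail-walked)
i=18 'b': node 2→3
i=19 'c': node 3→4  → match P1@[17:19],P3@[18:19]
i=20 'a': node 4→1 (fail-walked)  → match P0@[20:20]
i=21 'c': node 1→2 (fail-walked)
i=22 'c': node 2→2 (fail-walked)
i=23 'a': node 2→1 (fail-walked)  → match P0@[23:23]
i=24 'a': node 1→1 (fail-walked)  → match P0@[24:24]
i=25 'a': node 1→1 (fail-walked)  → match P0@[25:25]
i=26 'c': node 1→2 (fail-walked)
i=27 'b': node 2→3
i=28 'c': node 3→4  → match P1@[26:28],P3@[27:28]
i=29 'a': node 4→1 (fail-walked)  → match P0@[29:29]
i=30 'a': node 1→1 (fail-walked)  → match P0@[30:30]

Result: [[2,1],[2,3],[4,2],[6,3],[11,1],[11,3],[13,2],[14,0],[16,0],[19,1],[19,3],[20,0],[23,0],[24,0],[25,0],[28,1],[28,3],[29,0],[30,0]]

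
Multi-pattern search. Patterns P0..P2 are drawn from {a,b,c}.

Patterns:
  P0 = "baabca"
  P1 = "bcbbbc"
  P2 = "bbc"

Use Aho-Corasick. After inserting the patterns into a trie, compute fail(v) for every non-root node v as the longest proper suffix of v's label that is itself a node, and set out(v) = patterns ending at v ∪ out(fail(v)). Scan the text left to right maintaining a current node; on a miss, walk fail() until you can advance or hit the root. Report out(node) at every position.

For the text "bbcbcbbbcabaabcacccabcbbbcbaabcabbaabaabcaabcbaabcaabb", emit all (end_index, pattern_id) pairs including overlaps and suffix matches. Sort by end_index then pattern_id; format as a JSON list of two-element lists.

Construct AC machine:
Trie (insert patterns):
  0='ε' goto b→1
  1='b' goto a→2 b→12 c→7
  2='ba' goto a→3
  3='baa' goto b→4
  4='baab' goto c→5
  5='baabc' goto a→6
  6='baabca' goto ·  [P0 ends]
  7='bc' goto b→8
  8='bcb' goto b→9
  9='bcbb' goto b→10
  10='bcbbb' goto c→11
  11='bcbbbc' goto ·  [P1 ends]
  12='bb' goto c→13
  13='bbc' goto ·  [P2 ends]

BFS fail/out derivation:
  fail(1) 'b': from fail(0)=0 chase 'b': 0 ⇒ 0;  out=∅∪out(0)=∅
  fail(2) 'ba': from fail(1)=0 chase 'a': 0 ⇒ 0;  out=∅∪out(0)=∅
  fail(7) 'bc': from fail(1)=0 chase 'c': 0 ⇒ 0;  out=∅∪out(0)=∅
  fail(12) 'bb': from fail(1)=0 chase 'b': 0 ⇒ 1;  out=∅∪out(1)=∅
  fail(3) 'baa': from fail(2)=0 chase 'a': 0 ⇒ 0;  out=∅∪out(0)=∅
  fail(8) 'bcb': from fail(7)=0 chase 'b': 0 ⇒ 1;  out=∅∪out(1)=∅
  fail(13) 'bbc': from fail(12)=1 chase 'c': 1 ⇒ 7;  out={2}∪out(7)={2}
  fail(4) 'baab': from fail(3)=0 chase 'b': 0 ⇒ 1;  out=∅∪out(1)=∅
  fail(9) 'bcbb': from fail(8)=1 chase 'b': 1 ⇒ 12;  out=∅∪out(12)=∅
  fail(5) 'baabc': from fail(4)=1 chase 'c': 1 ⇒ 7;  out=∅∪out(7)=∅
  fail(10) 'bcbbb': from fail(9)=12 chase 'b': 12→1 ⇒ 12;  out=∅∪out(12)=∅
  fail(6) 'baabca': from fail(5)=7 chase 'a': 7→0 ⇒ 0;  out={0}∪out(0)={0}
  fail(11) 'bcbbbc': from fail(10)=12 chase 'c': 12 ⇒ 13;  out={1}∪out(13)={1,2}

Text stream:
i=0 'b': node 0→1
i=1 'b': node 1→12
i=2 'c': node 12→13  ** P2@[0:2]
i=3 'b': node 13→8 (fail-walked)
i=4 'c': node 8→7 (fail-walked)
i=5 'b': node 7→8
i=6 'b': node 8→9
i=7 'b': node 9→10
i=8 'c': node 10→11  ** P1@[3:8],P2@[6:8]
i=9 'a': node 11→0 (fail-walked)
i=10 'b': node 0→1
i=11 'a': node 1→2
i=12 'a': node 2→3
i=13 'b': node 3→4
i=14 'c': node 4→5
i=15 'a': node 5→6  ** P0@[10:15]
i=16 'c': node 6→0 (fail-walked)
i=17 'c': node 0→0
i=18 'c': node 0→0
i=19 'a': node 0→0
i=20 'b': node 0→1
i=21 'c': node 1→7
i=22 'b': node 7→8
i=23 'b': node 8→9
i=24 'b': node 9→10
i=25 'c': node 10→11  ** P1@[20:25],P2@[23:25]
i=26 'b': node 11→8 (fail-walked)
i=27 'a': node 8→2 (fail-walked)
i=28 'a': node 2→3
i=29 'b': node 3→4
i=30 'c': node 4→5
i=31 'a': node 5→6  ** P0@[26:31]
i=32 'b': node 6→1 (fail-walked)
i=33 'b': node 1→12
i=34 'a': node 12→2 (fail-walked)
i=35 'a': node 2→3
i=36 'b': node 3→4
i=37 'a': node 4→2 (fail-walked)
i=38 'a': node 2→3
i=39 'b': node 3→4
i=40 'c': node 4→5
i=41 'a': node 5→6  ** P0@[36:41]
i=42 'a': node 6→0 (fail-walked)
i=43 'b': node 0→1
i=44 'c': node 1→7
i=45 'b': node 7→8
i=46 'a': node 8→2 (fail-walked)
i=47 'a': node 2→3
i=48 'b': node 3→4
i=49 'c': node 4→5
i=50 'a': node 5→6  ** P0@[45:50]
i=51 'a': node 6→0 (fail-walked)
i=52 'b': node 0→1
i=53 'b': node 1→12

All matches (sorted): [[2,2],[8,1],[8,2],[15,0],[25,1],[25,2],[31,0],[41,0],[50,0]]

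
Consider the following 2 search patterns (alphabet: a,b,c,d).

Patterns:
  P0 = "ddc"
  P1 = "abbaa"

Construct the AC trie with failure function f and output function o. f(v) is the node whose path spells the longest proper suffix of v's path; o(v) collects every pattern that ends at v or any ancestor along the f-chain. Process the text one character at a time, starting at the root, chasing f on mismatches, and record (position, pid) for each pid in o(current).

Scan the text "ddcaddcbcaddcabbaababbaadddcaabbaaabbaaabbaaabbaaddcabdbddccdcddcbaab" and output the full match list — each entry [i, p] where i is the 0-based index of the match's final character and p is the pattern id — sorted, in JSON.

Build:
Trie nodes:
  n0 'ε': a→4 d→1
  n1 'd': d→2
  n2 'dd': c→3
  n3 'ddc': ·  ←P0
  n4 'a': b→5
  n5 'ab': b→6
  n6 'abb': a→7
  n7 'abba': a→8
  n8 'abbaa': ·  ←P1

BFS fail/out derivation:
  fail(1) 'd': from fail(0)=0 chase 'd': 0 ⇒ 0;  out=∅∪out(0)=∅
  fail(4) 'a': from fail(0)=0 chase 'a': 0 ⇒ 0;  out=∅∪out(0)=∅
  fail(2) 'dd': from fail(1)=0 chase 'd': 0 ⇒ 1;  out=∅∪out(1)=∅
  fail(5) 'ab': from fail(4)=0 chase 'b': 0 ⇒ 0;  out=∅∪out(0)=∅
  fail(3) 'ddc': from fail(2)=1 chase 'c': 1→0 ⇒ 0;  out={0}∪out(0)={0}
  fail(6) 'abb': from fail(5)=0 chase 'b': 0 ⇒ 0;  out=∅∪out(0)=∅
  fail(7) 'abba': from fail(6)=0 chase 'a': 0 ⇒ 4;  out=∅∪out(4)=∅
  fail(8) 'abbaa': from fail(7)=4 chase 'a': 4→0 ⇒ 4;  out={1}∪out(4)={1}

Run:
i=0 'd': node 0→1
i=1 'd': node 1→2
i=2 'c': node 2→3  → match P0@[0:2]
i=3 'a': node 3→4 (via fail)
i=4 'd': node 4→1 (via fail)
i=5 'd': node 1→2
i=6 'c': node 2→3  → match P0@[4:6]
i=7 'b': node 3→0 (via fail)
i=8 'c': node 0→0
i=9 'a': node 0→4
i=10 'd': node 4→1 (via fail)
i=11 'd': node 1→2
i=12 'c': node 2→3  → match P0@[10:12]
i=13 'a': node 3→4 (via fail)
i=14 'b': node 4→5
i=15 'b': node 5→6
i=16 'a': node 6→7
i=17 'a': node 7→8  → match P1@[13:17]
i=18 'b': node 8→5 (via fail)
i=19 'a': node 5→4 (via fail)
i=20 'b': node 4→5
i=21 'b': node 5→6
i=22 'a': node 6→7
i=23 'a': node 7→8  → match P1@[19:23]
i=24 'd': node 8→1 (via fail)
i=25 'd': node 1→2
i=26 'd': node 2→2 (via fail)
i=27 'c': node 2→3  → match P0@[25:27]
i=28 'a': node 3→4 (via fail)
i=29 'a': node 4→4 (via fail)
i=30 'b': node 4→5
i=31 'b': node 5→6
i=32 'a': node 6→7
i=33 'a': node 7→8  → match P1@[29:33]
i=34 'a': node 8→4 (via fail)
i=35 'b': node 4→5
i=36 'b': node 5→6
i=37 'a': node 6→7
i=38 'a': node 7→8  → match P1@[34:38]
i=39 'a': node 8→4 (via fail)
i=40 'b': node 4→5
i=41 'b': node 5→6
i=42 'a': node 6→7
i=43 'a': node 7→8  → match P1@[39:43]
i=44 'a': node 8→4 (via fail)
i=45 'b': node 4→5
i=46 'b': node 5→6
i=47 'a': node 6→7
i=48 'a': node 7→8  → match P1@[44:48]
i=49 'd': node 8→1 (via fail)
i=50 'd': node 1→2
i=51 'c': node 2→3  → match P0@[49:51]
i=52 'a': node 3→4 (via fail)
i=53 'b': node 4→5
i=54 'd': node 5→1 (via fail)
i=55 'b': node 1→0 (via fail)
i=56 'd': node 0→1
i=57 'd': node 1→2
i=58 'c': node 2→3  → match P0@[56:58]
i=59 'c': node 3→0 (via fail)
i=60 'd': node 0→1
i=61 'c': node 1→0 (via fail)
i=62 'd': node 0→1
i=63 'd': node 1→2
i=64 'c': node 2→3  → match P0@[62:64]
i=65 'b': node 3→0 (via fail)
i=66 'a': node 0→4
i=67 'a': node 4→4 (via fail)
i=68 'b': node 4→5

Result: [[2,0],[6,0],[12,0],[17,1],[23,1],[27,0],[33,1],[38,1],[43,1],[48,1],[51,0],[58,0],[64,0]]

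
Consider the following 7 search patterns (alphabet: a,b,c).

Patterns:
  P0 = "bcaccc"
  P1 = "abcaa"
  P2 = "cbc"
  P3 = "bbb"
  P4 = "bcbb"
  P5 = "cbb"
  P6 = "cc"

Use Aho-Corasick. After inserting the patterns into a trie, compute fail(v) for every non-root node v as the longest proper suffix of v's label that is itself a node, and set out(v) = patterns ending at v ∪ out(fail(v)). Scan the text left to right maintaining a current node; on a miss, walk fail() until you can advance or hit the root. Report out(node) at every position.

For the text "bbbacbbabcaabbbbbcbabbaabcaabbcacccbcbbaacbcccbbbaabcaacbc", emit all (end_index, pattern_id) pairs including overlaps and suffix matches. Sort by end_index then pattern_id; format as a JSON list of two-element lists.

Build automaton:
Trie nodes:
  n0 'ε': a→7 b→1 c→12
  n1 'b': b→15 c→2
  n2 'bc': a→3 b→17
  n3 'bca': c→4
  n4 'bcac': c→5
  n5 'bcacc': c→6
  n6 'bcaccc': ·  ←P0
  n7 'a': b→8
  n8 'ab': c→9
  n9 'abc': a→10
  n10 'abca': a→11
  n11 'abcaa': ·  ←P1
  n12 'c': b→13 c→20
  n13 'cb': b→19 c→14
  n14 'cbc': ·  ←P2
  n15 'bb': b→16
  n16 'bbb': ·  ←P3
  n17 'bcb': b→18
  n18 'bcbb': ·  ←P4
  n19 'cbb': ·  ←P5
  n20 'cc': ·  ←P6

BFS fail/out derivation:
  fail(1) 'b': from fail(0)=0 chase 'b': 0 ⇒ 0;  out=∅∪out(0)=∅
  fail(7) 'a': from fail(0)=0 chase 'a': 0 ⇒ 0;  out=∅∪out(0)=∅
  fail(12) 'c': from fail(0)=0 chase 'c': 0 ⇒ 0;  out=∅∪out(0)=∅
  fail(2) 'bc': from fail(1)=0 chase 'c': 0 ⇒ 12;  out=∅∪out(12)=∅
  fail(8) 'ab': from fail(7)=0 chase 'b': 0 ⇒ 1;  out=∅∪out(1)=∅
  fail(13) 'cb': from fail(12)=0 chase 'b': 0 ⇒ 1;  out=∅∪out(1)=∅
  fail(15) 'bb': from fail(1)=0 chase 'b': 0 ⇒ 1;  out=∅∪out(1)=∅
  fail(20) 'cc': from fail(12)=0 chase 'c': 0 ⇒ 12;  out={6}∪out(12)={6}
  fail(3) 'bca': from fail(2)=12 chase 'a': 12→0 ⇒ 7;  out=∅∪out(7)=∅
  fail(9) 'abc': from fail(8)=1 chase 'c': 1 ⇒ 2;  out=∅∪out(2)=∅
  fail(14) 'cbc': from fail(13)=1 chase 'c': 1 ⇒ 2;  out={2}∪out(2)={2}
  fail(16) 'bbb': from fail(15)=1 chase 'b': 1 ⇒ 15;  out={3}∪out(15)={3}
  fail(17) 'bcb': from fail(2)=12 chase 'b': 12 ⇒ 13;  out=∅∪out(13)=∅
  fail(19) 'cbb': from fail(13)=1 chase 'b': 1 ⇒ 15;  out={5}∪out(15)={5}
  fail(4) 'bcac': from fail(3)=7 chase 'c': 7→0 ⇒ 12;  out=∅∪out(12)=∅
  fail(10) 'abca': from fail(9)=2 chase 'a': 2 ⇒ 3;  out=∅∪out(3)=∅
  fail(18) 'bcbb': from fail(17)=13 chase 'b': 13 ⇒ 19;  out={4}∪out(19)={4,5}
  fail(5) 'bcacc': from fail(4)=12 chase 'c': 12 ⇒ 20;  out=∅∪out(20)={6}
  fail(11) 'abcaa': from fail(10)=3 chase 'a': 3→7→0 ⇒ 7;  out={1}∪out(7)={1}
  fail(6) 'bcaccc': from fail(5)=20 chase 'c': 20→12 ⇒ 20;  out={0}∪out(20)={0,6}

Run:
i=0 'b': node 0→1
i=1 'b': node 1→15
i=2 'b': node 15→16  ** P3@[0:2]
i=3 'a': node 16→7 (fail-walked)
i=4 'c': node 7→12 (fail-walked)
i=5 'b': node 12→13
i=6 'b': node 13→19  ** P5@[4:6]
i=7 'a': node 19→7 (fail-walked)
i=8 'b': node 7→8
i=9 'c': node 8→9
i=10 'a': node 9→10
i=11 'a': node 10→11  ** P1@[7:11]
i=12 'b': node 11→8 (fail-walked)
i=13 'b': node 8→15 (fail-walked)
i=14 'b': node 15→16  ** P3@[12:14]
i=15 'b': node 16→16 (fail-walked)  ** P3@[13:15]
i=16 'b': node 16→16 (fail-walked)  ** P3@[14:16]
i=17 'c': node 16→2 (fail-walked)
i=18 'b': node 2→17
i=19 'a': node 17→7 (fail-walked)
i=20 'b': node 7→8
i=21 'b': node 8→15 (fail-walked)
i=22 'a': node 15→7 (fail-walked)
i=23 'a': node 7→7 (fail-walked)
i=24 'b': node 7→8
i=25 'c': node 8→9
i=26 'a': node 9→10
i=27 'a': node 10→11  ** P1@[23:27]
i=28 'b': node 11→8 (fail-walked)
i=29 'b': node 8→15 (fail-walked)
i=30 'c': node 15→2 (fail-walked)
i=31 'a': node 2→3
i=32 'c': node 3→4
i=33 'c': node 4→5  ** P6@[32:33]
i=34 'c': node 5→6  ** P0@[29:34],P6@[33:34]
i=35 'b': node 6→13 (fail-walked)
i=36 'c': node 13→14  ** P2@[34:36]
i=37 'b': node 14→17 (fail-walked)
i=38 'b': node 17→18  ** P4@[35:38],P5@[36:38]
i=39 'a': node 18→7 (fail-walked)
i=40 'a': node 7→7 (fail-walked)
i=41 'c': node 7→12 (fail-walked)
i=42 'b': node 12→13
i=43 'c': node 13→14  ** P2@[41:43]
i=44 'c': node 14→20 (fail-walked)  ** P6@[43:44]
i=45 'c': node 20→20 (fail-walked)  ** P6@[44:45]
i=46 'b': node 20→13 (fail-walked)
i=47 'b': node 13→19  ** P5@[45:47]
i=48 'b': node 19→16 (fail-walked)  ** P3@[46:48]
i=49 'a': node 16→7 (fail-walked)
i=50 'a': node 7→7 (fail-walked)
i=51 'b': node 7→8
i=52 'c': node 8→9
i=53 'a': node 9→10
i=54 'a': node 10→11  ** P1@[50:54]
i=55 'c': node 11→12 (fail-walked)
i=56 'b': node 12→13
i=57 'c': node 13→14  ** P2@[55:57]

Matches: [[2,3],[6,5],[11,1],[14,3],[15,3],[16,3],[27,1],[33,6],[34,0],[34,6],[36,2],[38,4],[38,5],[43,2],[44,6],[45,6],[47,5],[48,3],[54,1],[57,2]]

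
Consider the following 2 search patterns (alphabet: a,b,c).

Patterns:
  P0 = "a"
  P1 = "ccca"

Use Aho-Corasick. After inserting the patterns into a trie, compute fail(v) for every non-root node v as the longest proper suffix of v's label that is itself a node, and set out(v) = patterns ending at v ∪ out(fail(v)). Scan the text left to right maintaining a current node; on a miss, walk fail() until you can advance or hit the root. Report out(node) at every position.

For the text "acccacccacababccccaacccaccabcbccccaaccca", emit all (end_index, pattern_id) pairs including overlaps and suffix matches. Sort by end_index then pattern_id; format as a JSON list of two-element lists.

Build:
Trie (insert patterns):
  0='ε' goto a→1 c→2
  1='a' goto ·  ←P0
  2='c' goto c→3
  3='cc' goto c→4
  4='ccc' goto a→5
  5='ccca' goto ·  ←P1

Failure links (BFS by depth):
  fail(1) 'a': from fail(0)=0 chase 'a': 0 ⇒ 0;  out={0}∪out(0)={0}
  fail(2) 'c': from fail(0)=0 chase 'c': 0 ⇒ 0;  out=∅∪out(0)=∅
  fail(3) 'cc': from fail(2)=0 chase 'c': 0 ⇒ 2;  out=∅∪out(2)=∅
  fail(4) 'ccc': from fail(3)=2 chase 'c': 2 ⇒ 3;  out=∅∪out(3)=∅
  fail(5) 'ccca': from fail(4)=3 chase 'a': 3→2→0 ⇒ 1;  out={1}∪out(1)={0,1}

Run:
[0] read 'a'  n0⇒n1  ** P0@[0:0]
[1] read 'c'  n1⇒n2 (fail-walked)
[2] read 'c'  n2⇒n3
[3] read 'c'  n3⇒n4
[4] read 'a'  n4⇒n5  ** P0@[4:4],P1@[1:4]
[5] read 'c'  n5⇒n2 (fail-walked)
[6] read 'c'  n2⇒n3
[7] read 'c'  n3⇒n4
[8] read 'a'  n4⇒n5  ** P0@[8:8],P1@[5:8]
[9] read 'c'  n5⇒n2 (fail-walked)
[10] read 'a'  n2⇒n1 (fail-walked)  ** P0@[10:10]
[11] read 'b'  n1⇒n0 (fail-walked)
[12] read 'a'  n0⇒n1  ** P0@[12:12]
[13] read 'b'  n1⇒n0 (fail-walked)
[14] read 'c'  n0⇒n2
[15] read 'c'  n2⇒n3
[16] read 'c'  n3⇒n4
[17] read 'c'  n4⇒n4 (fail-walked)
[18] read 'a'  n4⇒n5  ** P0@[18:18],P1@[15:18]
[19] read 'a'  n5⇒n1 (fail-walked)  ** P0@[19:19]
[20] read 'c'  n1⇒n2 (fail-walked)
[21] read 'c'  n2⇒n3
[22] read 'c'  n3⇒n4
[23] read 'a'  n4⇒n5  ** P0@[23:23],P1@[20:23]
[24] read 'c'  n5⇒n2 (fail-walked)
[25] read 'c'  n2⇒n3
[26] read 'a'  n3⇒n1 (fail-walked)  ** P0@[26:26]
[27] read 'b'  n1⇒n0 (fail-walked)
[28] read 'c'  n0⇒n2
[29] read 'b'  n2⇒n0 (fail-walked)
[30] read 'c'  n0⇒n2
[31] read 'c'  n2⇒n3
[32] read 'c'  n3⇒n4
[33] read 'c'  n4⇒n4 (fail-walked)
[34] read 'a'  n4⇒n5  ** P0@[34:34],P1@[31:34]
[35] read 'a'  n5⇒n1 (fail-walked)  ** P0@[35:35]
[36] read 'c'  n1⇒n2 (fail-walked)
[37] read 'c'  n2⇒n3
[38] read 'c'  n3⇒n4
[39] read 'a'  n4⇒n5  ** P0@[39:39],P1@[36:39]

Matches: [[0,0],[4,0],[4,1],[8,0],[8,1],[10,0],[12,0],[18,0],[18,1],[19,0],[23,0],[23,1],[26,0],[34,0],[34,1],[35,0],[39,0],[39,1]]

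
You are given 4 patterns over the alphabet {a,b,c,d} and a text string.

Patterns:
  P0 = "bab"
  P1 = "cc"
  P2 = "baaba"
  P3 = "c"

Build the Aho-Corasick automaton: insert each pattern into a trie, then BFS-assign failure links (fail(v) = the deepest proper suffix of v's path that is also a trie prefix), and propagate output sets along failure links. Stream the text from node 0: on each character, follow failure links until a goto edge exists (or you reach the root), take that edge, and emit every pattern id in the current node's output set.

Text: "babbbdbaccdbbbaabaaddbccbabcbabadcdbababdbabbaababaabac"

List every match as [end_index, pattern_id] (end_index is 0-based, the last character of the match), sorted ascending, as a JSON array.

Construct AC machine:
Trie (insert patterns):
  0='ε' goto b→1 c→4
  1='b' goto a→2
  2='ba' goto a→6 b→3
  3='bab' goto ·  ←P0
  4='c' goto c→5  ←P3
  5='cc' goto ·  ←P1
  6='baa' goto b→7
  7='baab' goto a→8
  8='baaba' goto ·  ←P2

Failure links (BFS by depth):
  fail(1) 'b': from fail(0)=0 chase 'b': 0 ⇒ 0;  out=∅∪out(0)=∅
  fail(4) 'c': from fail(0)=0 chase 'c': 0 ⇒ 0;  out={3}∪out(0)={3}
  fail(2) 'ba': from fail(1)=0 chase 'a': 0 ⇒ 0;  out=∅∪out(0)=∅
  fail(5) 'cc': from fail(4)=0 chase 'c': 0 ⇒ 4;  out={1}∪out(4)={1,3}
  fail(3) 'bab': from fail(2)=0 chase 'b': 0 ⇒ 1;  out={0}∪out(1)={0}
  fail(6) 'baa': from fail(2)=0 chase 'a': 0 ⇒ 0;  out=∅∪out(0)=∅
  fail(7) 'baab': from fail(6)=0 chase 'b': 0 ⇒ 1;  out=∅∪out(1)=∅
  fail(8) 'baaba': from fail(7)=1 chase 'a': 1 ⇒ 2;  out={2}∪out(2)={2}

Run:
i=0 'b': node 0→1
i=1 'a': node 1→2
i=2 'b': node 2→3  → match P0@[0:2]
i=3 'b': node 3→1 (fail-walked)
i=4 'b': node 1→1 (fail-walked)
i=5 'd': node 1→0 (fail-walked)
i=6 'b': node 0→1
i=7 'a': node 1→2
i=8 'c': node 2→4 (fail-walked)  → match P3@[8:8]
i=9 'c': node 4→5  → match P1@[8:9],P3@[9:9]
i=10 'd': node 5→0 (fail-walked)
i=11 'b': node 0→1
i=12 'b': node 1→1 (fail-walked)
i=13 'b': node 1→1 (fail-walked)
i=14 'a': node 1→2
i=15 'a': node 2→6
i=16 'b': node 6→7
i=17 'a': node 7→8  → match P2@[13:17]
i=18 'a': node 8→6 (fail-walked)
i=19 'd': node 6→0 (fail-walked)
i=20 'd': node 0→0
i=21 'b': node 0→1
i=22 'c': node 1→4 (fail-walked)  → match P3@[22:22]
i=23 'c': node 4→5  → match P1@[22:23],P3@[23:23]
i=24 'b': node 5→1 (fail-walked)
i=25 'a': node 1→2
i=26 'b': node 2→3  → match P0@[24:26]
i=27 'c': node 3→4 (fail-walked)  → match P3@[27:27]
i=28 'b': node 4→1 (fail-walked)
i=29 'a': node 1→2
i=30 'b': node 2→3  → match P0@[28:30]
i=31 'a': node 3→2 (fail-walked)
i=32 'd': node 2→0 (fail-walked)
i=33 'c': node 0→4  → match P3@[33:33]
i=34 'd': node 4→0 (fail-walked)
i=35 'b': node 0→1
i=36 'a': node 1→2
i=37 'b': node 2→3  → match P0@[35:37]
i=38 'a': node 3→2 (fail-walked)
i=39 'b': node 2→3  → match P0@[37:39]
i=40 'd': node 3→0 (fail-walked)
i=41 'b': node 0→1
i=42 'a': node 1→2
i=43 'b': node 2→3  → match P0@[41:43]
i=44 'b': node 3→1 (fail-walked)
i=45 'a': node 1→2
i=46 'a': node 2→6
i=47 'b': node 6→7
i=48 'a': node 7→8  → match P2@[44:48]
i=49 'b': node 8→3 (fail-walked)  → match P0@[47:49]
i=50 'a': node 3→2 (fail-walked)
i=51 'a': node 2→6
i=52 'b': node 6→7
i=53 'a': node 7→8  → match P2@[49:53]
i=54 'c': node 8→4 (fail-walked)  → match P3@[54:54]

All matches (sorted): [[2,0],[8,3],[9,1],[9,3],[17,2],[22,3],[23,1],[23,3],[26,0],[27,3],[30,0],[33,3],[37,0],[39,0],[43,0],[48,2],[49,0],[53,2],[54,3]]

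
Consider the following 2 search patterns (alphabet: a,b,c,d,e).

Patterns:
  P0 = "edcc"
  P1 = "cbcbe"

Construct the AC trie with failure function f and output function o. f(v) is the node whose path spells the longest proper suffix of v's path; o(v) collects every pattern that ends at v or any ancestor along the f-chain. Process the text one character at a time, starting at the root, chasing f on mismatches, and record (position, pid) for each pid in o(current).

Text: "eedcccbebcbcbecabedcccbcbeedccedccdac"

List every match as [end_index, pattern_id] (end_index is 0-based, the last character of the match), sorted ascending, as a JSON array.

Construct AC machine:
Trie (insert patterns):
  n0 'ε': c→5 e→1
  n1 'e': d→2
  n2 'ed': c→3
  n3 'edc': c→4
  n4 'edcc': ·  [P0 ends]
  n5 'c': b→6
  n6 'cb': c→7
  n7 'cbc': b→8
  n8 'cbcb': e→9
  n9 'cbcbe': ·  [P1 ends]

Failure links (BFS by depth):
  n1('e'): parent n0 fail=0; on 'e' 0 → fail=0;  out ∅∪∅=∅
  n5('c'): parent n0 fail=0; on 'c' 0 → fail=0;  out ∅∪∅=∅
  n2('ed'): parent n1 fail=0; on 'd' 0 → fail=0;  out ∅∪∅=∅
  n6('cb'): parent n5 fail=0; on 'b' 0 → fail=0;  out ∅∪∅=∅
  n3('edc'): parent n2 fail=0; on 'c' 0 → fail=5;  out ∅∪∅=∅
  n7('cbc'): parent n6 fail=0; on 'c' 0 → fail=5;  out ∅∪∅=∅
  n4('edcc'): parent n3 fail=5; on 'c' 5→0 → fail=5;  out {0}∪∅={0}
  n8('cbcb'): parent n7 fail=5; on 'b' 5 → fail=6;  out ∅∪∅=∅
  n9('cbcbe'): parent n8 fail=6; on 'e' 6→0 → fail=1;  out {1}∪∅={1}

Run:
[0] read 'e'  n0⇒n1
[1] read 'e'  n1⇒n1 ·f
[2] read 'd'  n1⇒n2
[3] read 'c'  n2⇒n3
[4] read 'c'  n3⇒n4  ** P0@[1:4]
[5] read 'c'  n4⇒n5 ·f
[6] read 'b'  n5⇒n6
[7] read 'e'  n6⇒n1 ·f
[8] read 'b'  n1⇒n0 ·f
[9] read 'c'  n0⇒n5
[10] read 'b'  n5⇒n6
[11] read 'c'  n6⇒n7
[12] read 'b'  n7⇒n8
[13] read 'e'  n8⇒n9  ** P1@[9:13]
[14] read 'c'  n9⇒n5 ·f
[15] read 'a'  n5⇒n0 ·f
[16] read 'b'  n0⇒n0
[17] read 'e'  n0⇒n1
[18] read 'd'  n1⇒n2
[19] read 'c'  n2⇒n3
[20] read 'c'  n3⇒n4  ** P0@[17:20]
[21] read 'c'  n4⇒n5 ·f
[22] read 'b'  n5⇒n6
[23] read 'c'  n6⇒n7
[24] read 'b'  n7⇒n8
[25] read 'e'  n8⇒n9  ** P1@[21:25]
[26] read 'e'  n9⇒n1 ·f
[27] read 'd'  n1⇒n2
[28] read 'c'  n2⇒n3
[29] read 'c'  n3⇒n4  ** P0@[26:29]
[30] read 'e'  n4⇒n1 ·f
[31] read 'd'  n1⇒n2
[32] read 'c'  n2⇒n3
[33] read 'c'  n3⇒n4  ** P0@[30:33]
[34] read 'd'  n4⇒n0 ·f
[35] read 'a'  n0⇒n0
[36] read 'c'  n0⇒n5

Matches: [[4,0],[13,1],[20,0],[25,1],[29,0],[33,0]]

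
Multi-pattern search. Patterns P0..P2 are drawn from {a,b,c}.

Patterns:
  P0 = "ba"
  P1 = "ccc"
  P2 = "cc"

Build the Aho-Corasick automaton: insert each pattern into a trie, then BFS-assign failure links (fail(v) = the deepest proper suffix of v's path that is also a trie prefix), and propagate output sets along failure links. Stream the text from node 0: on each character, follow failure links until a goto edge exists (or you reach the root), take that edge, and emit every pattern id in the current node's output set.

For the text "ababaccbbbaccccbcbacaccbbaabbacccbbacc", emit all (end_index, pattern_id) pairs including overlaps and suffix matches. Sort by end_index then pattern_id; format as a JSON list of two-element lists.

Build automaton:
Trie nodes:
  n0 'ε': b→1 c→3
  n1 'b': a→2
  n2 'ba': ·  [P0 ends]
  n3 'c': c→4
  n4 'cc': c→5  [P2 ends]
  n5 'ccc': ·  [P1 ends]

Failure links (BFS by depth):
  fail(1) 'b': from fail(0)=0 chase 'b': 0 ⇒ 0;  out=∅∪out(0)=∅
  fail(3) 'c': from fail(0)=0 chase 'c': 0 ⇒ 0;  out=∅∪out(0)=∅
  fail(2) 'ba': from fail(1)=0 chase 'a': 0 ⇒ 0;  out={0}∪out(0)={0}
  fail(4) 'cc': from fail(3)=0 chase 'c': 0 ⇒ 3;  out={2}∪out(3)={2}
  fail(5) 'ccc': from fail(4)=3 chase 'c': 3 ⇒ 4;  out={1}∪out(4)={1,2}

Scan:
i=0 'a': node 0→0
i=1 'b': node 0→1
i=2 'a': node 1→2  → match P0@[1:2]
i=3 'b': node 2→1 (fail-walked)
i=4 'a': node 1→2  → match P0@[3:4]
i=5 'c': node 2→3 (fail-walked)
i=6 'c': node 3→4  → match P2@[5:6]
i=7 'b': node 4→1 (fail-walked)
i=8 'b': node 1→1 (fail-walked)
i=9 'b': node 1→1 (fail-walked)
i=10 'a': node 1→2  → match P0@[9:10]
i=11 'c': node 2→3 (fail-walked)
i=12 'c': node 3→4  → match P2@[11:12]
i=13 'c': node 4→5  → match P1@[11:13],P2@[12:13]
i=14 'c': node 5→5 (fail-walked)  → match P1@[12:14],P2@[13:14]
i=15 'b': node 5→1 (fail-walked)
i=16 'c': node 1→3 (fail-walked)
i=17 'b': node 3→1 (fail-walked)
i=18 'a': node 1→2  → match P0@[17:18]
i=19 'c': node 2→3 (fail-walked)
i=20 'a': node 3→0 (fail-walked)
i=21 'c': node 0→3
i=22 'c': node 3→4  → match P2@[21:22]
i=23 'b': node 4→1 (fail-walked)
i=24 'b': node 1→1 (fail-walked)
i=25 'a': node 1→2  → match P0@[24:25]
i=26 'a': node 2→0 (fail-walked)
i=27 'b': node 0→1
i=28 'b': node 1→1 (fail-walked)
i=29 'a': node 1→2  → match P0@[28:29]
i=30 'c': node 2→3 (fail-walked)
i=31 'c': node 3→4  → match P2@[30:31]
i=32 'c': node 4→5  → match P1@[30:32],P2@[31:32]
i=33 'b': node 5→1 (fail-walked)
i=34 'b': node 1→1 (fail-walked)
i=35 'a': node 1→2  → match P0@[34:35]
i=36 'c': node 2→3 (fail-walked)
i=37 'c': node 3→4  → match P2@[36:37]

All matches (sorted): [[2,0],[4,0],[6,2],[10,0],[12,2],[13,1],[13,2],[14,1],[14,2],[18,0],[22,2],[25,0],[29,0],[31,2],[32,1],[32,2],[35,0],[37,2]]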